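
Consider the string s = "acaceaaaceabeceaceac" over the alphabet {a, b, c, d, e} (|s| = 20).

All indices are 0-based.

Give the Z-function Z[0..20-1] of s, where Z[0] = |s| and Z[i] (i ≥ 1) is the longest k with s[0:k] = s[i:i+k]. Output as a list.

[20, 0, 2, 0, 0, 1, 1, 2, 0, 0, 1, 0, 0, 0, 0, 2, 0, 0, 2, 0]

Z[0]=20
i=1: i≥r, start 0; Z[1]=0
i=2: i≥r, start 0; Z[2]=2 extend→box=[2,4)
i=3: min(r-i=1, Z[1]=0)=0; Z[3]=0
i=4: i≥r, start 0; Z[4]=0
i=5: i≥r, start 0; Z[5]=1 extend→box=[5,6)
i=6: i≥r, start 0; Z[6]=1 extend→box=[6,7)
i=7: i≥r, start 0; Z[7]=2 extend→box=[7,9)
i=8: min(r-i=1, Z[1]=0)=0; Z[8]=0
i=9: i≥r, start 0; Z[9]=0
i=10: i≥r, start 0; Z[10]=1 extend→box=[10,11)
i=11: i≥r, start 0; Z[11]=0
i=12: i≥r, start 0; Z[12]=0
i=13: i≥r, start 0; Z[13]=0
i=14: i≥r, start 0; Z[14]=0
i=15: i≥r, start 0; Z[15]=2 extend→box=[15,17)
i=16: min(r-i=1, Z[1]=0)=0; Z[16]=0
i=17: i≥r, start 0; Z[17]=0
i=18: i≥r, start 0; Z[18]=2 extend→box=[18,20)
i=19: min(r-i=1, Z[1]=0)=0; Z[19]=0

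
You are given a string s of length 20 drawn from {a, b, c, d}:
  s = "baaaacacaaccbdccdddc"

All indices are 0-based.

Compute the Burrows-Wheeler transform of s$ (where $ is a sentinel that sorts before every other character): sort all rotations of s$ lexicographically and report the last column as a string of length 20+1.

cbaaccaa$cdaacadcdbdc

rank  rotation               last
    0  $baaaacacaaccbdccdddc  c
    1  aaaacacaaccbdccdddc$b  b
    2  aaacacaaccbdccdddc$ba  a
    3  aacacaaccbdccdddc$baa  a
    4  aaccbdccdddc$baaaacac  c
    5  acaaccbdccdddc$baaaac  c
    6  acacaaccbdccdddc$baaa  a
    7  accbdccdddc$baaaacaca  a
    8  baaaacacaaccbdccdddc$  $
    9  bdccdddc$baaaacacaacc  c
   10  c$baaaacacaaccbdccddd  d
   11  caaccbdccdddc$baaaaca  a
   12  cacaaccbdccdddc$baaaa  a
   13  cbdccdddc$baaaacacaac  c
   14  ccbdccdddc$baaaacacaa  a
   15  ccdddc$baaaacacaaccbd  d
   16  cdddc$baaaacacaaccbdc  c
   17  dc$baaaacacaaccbdccdd  d
   18  dccdddc$baaaacacaaccb  b
   19  ddc$baaaacacaaccbdccd  d
   20  dddc$baaaacacaaccbdcc  c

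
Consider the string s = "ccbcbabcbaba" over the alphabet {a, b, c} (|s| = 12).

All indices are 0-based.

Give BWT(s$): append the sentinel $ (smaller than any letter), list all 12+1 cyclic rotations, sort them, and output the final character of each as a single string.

rank  rotation       last
    0  $ccbcbabcbaba  a
    1  a$ccbcbabcbab  b
    2  aba$ccbcbabcb  b
    3  abcbaba$ccbcb  b
    4  ba$ccbcbabcba  a
    5  baba$ccbcbabc  c
    6  babcbaba$ccbc  c
    7  bcbaba$ccbcba  a
    8  bcbabcbaba$cc  c
    9  cbaba$ccbcbab  b
   10  cbabcbaba$ccb  b
   11  cbcbabcbaba$c  c
   12  ccbcbabcbaba$  $

abbbaccacbbc$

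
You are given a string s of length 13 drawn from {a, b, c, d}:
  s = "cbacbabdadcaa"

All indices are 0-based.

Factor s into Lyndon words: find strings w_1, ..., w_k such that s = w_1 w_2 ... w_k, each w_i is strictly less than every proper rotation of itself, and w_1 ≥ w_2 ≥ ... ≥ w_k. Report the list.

["c", "b", "acb", "abdadc", "a", "a"]

emit factor 1: 'c' (i=0, period=1)
emit factor 2: 'b' (i=1, period=1)
emit factor 3: 'acb' (i=2, period=3)
emit factor 4: 'abdadc' (i=5, period=6)
emit factor 5: 'a' (i=11, period=1)
emit factor 6: 'a' (i=12, period=1)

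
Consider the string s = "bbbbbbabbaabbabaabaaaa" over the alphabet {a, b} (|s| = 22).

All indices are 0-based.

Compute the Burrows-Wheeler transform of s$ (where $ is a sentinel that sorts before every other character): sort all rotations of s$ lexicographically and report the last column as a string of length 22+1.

rank  rotation                 last
    0  $bbbbbbabbaabbabaabaaaa  a
    1  a$bbbbbbabbaabbabaabaaa  a
    2  aa$bbbbbbabbaabbabaabaa  a
    3  aaa$bbbbbbabbaabbabaaba  a
    4  aaaa$bbbbbbabbaabbabaab  b
    5  aabaaaa$bbbbbbabbaabbab  b
    6  aabbabaabaaaa$bbbbbbabb  b
    7  abaaaa$bbbbbbabbaabbaba  a
    8  abaabaaaa$bbbbbbabbaabb  b
    9  abbaabbabaabaaaa$bbbbbb  b
   10  abbabaabaaaa$bbbbbbabba  a
   11  baaaa$bbbbbbabbaabbabaa  a
   12  baabaaaa$bbbbbbabbaabba  a
   13  baabbabaabaaaa$bbbbbbab  b
   14  babaabaaaa$bbbbbbabbaab  b
   15  babbaabbabaabaaaa$bbbbb  b
   16  bbaabbabaabaaaa$bbbbbba  a
   17  bbabaabaaaa$bbbbbbabbaa  a
   18  bbabbaabbabaabaaaa$bbbb  b
   19  bbbabbaabbabaabaaaa$bbb  b
   20  bbbbabbaabbabaabaaaa$bb  b
   21  bbbbbabbaabbabaabaaaa$b  b
   22  bbbbbbabbaabbabaabaaaa$  $

aaaabbbabbaaabbbaabbbb$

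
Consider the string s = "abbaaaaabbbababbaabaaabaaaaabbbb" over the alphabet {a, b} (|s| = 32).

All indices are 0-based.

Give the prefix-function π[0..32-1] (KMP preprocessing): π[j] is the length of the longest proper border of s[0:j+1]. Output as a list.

[0, 0, 0, 1, 1, 1, 1, 1, 2, 3, 0, 1, 2, 1, 2, 3, 4, 5, 2, 1, 1, 1, 2, 1, 1, 1, 1, 1, 2, 3, 0, 0]

π[0] = 0
j=1 s[j]='b': π[1]=0 (border '')
j=2 s[j]='b': π[2]=0 (border '')
j=3 s[j]='a': π[3]=1 (border 'a')
j=4 s[j]='a': k: 1→0; π[4]=1 (border 'a')
j=5 s[j]='a': k: 1→0; π[5]=1 (border 'a')
j=6 s[j]='a': k: 1→0; π[6]=1 (border 'a')
j=7 s[j]='a': k: 1→0; π[7]=1 (border 'a')
j=8 s[j]='b': π[8]=2 (border 'ab')
j=9 s[j]='b': π[9]=3 (border 'abb')
j=10 s[j]='b': k: 3→0; π[10]=0 (border '')
j=11 s[j]='a': π[11]=1 (border 'a')
j=12 s[j]='b': π[12]=2 (border 'ab')
j=13 s[j]='a': k: 2→0; π[13]=1 (border 'a')
j=14 s[j]='b': π[14]=2 (border 'ab')
j=15 s[j]='b': π[15]=3 (border 'abb')
j=16 s[j]='a': π[16]=4 (border 'abba')
j=17 s[j]='a': π[17]=5 (border 'abbaa')
j=18 s[j]='b': k: 5→1; π[18]=2 (border 'ab')
j=19 s[j]='a': k: 2→0; π[19]=1 (border 'a')
j=20 s[j]='a': k: 1→0; π[20]=1 (border 'a')
j=21 s[j]='a': k: 1→0; π[21]=1 (border 'a')
j=22 s[j]='b': π[22]=2 (border 'ab')
j=23 s[j]='a': k: 2→0; π[23]=1 (border 'a')
j=24 s[j]='a': k: 1→0; π[24]=1 (border 'a')
j=25 s[j]='a': k: 1→0; π[25]=1 (border 'a')
j=26 s[j]='a': k: 1→0; π[26]=1 (border 'a')
j=27 s[j]='a': k: 1→0; π[27]=1 (border 'a')
j=28 s[j]='b': π[28]=2 (border 'ab')
j=29 s[j]='b': π[29]=3 (border 'abb')
j=30 s[j]='b': k: 3→0; π[30]=0 (border '')
j=31 s[j]='b': π[31]=0 (border '')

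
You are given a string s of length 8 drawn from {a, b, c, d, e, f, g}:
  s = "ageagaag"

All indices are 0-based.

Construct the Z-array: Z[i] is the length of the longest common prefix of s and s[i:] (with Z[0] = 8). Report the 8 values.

Z[0]=8
i=1: outside box; Z[1]=0
i=2: outside box; Z[2]=0
i=3: outside box; Z[3]=2 extend→box=[3,5)
i=4: min(r-i=1, Z[1]=0)=0; Z[4]=0
i=5: outside box; Z[5]=1 extend→box=[5,6)
i=6: outside box; Z[6]=2 extend→box=[6,8)
i=7: min(r-i=1, Z[1]=0)=0; Z[7]=0

[8, 0, 0, 2, 0, 1, 2, 0]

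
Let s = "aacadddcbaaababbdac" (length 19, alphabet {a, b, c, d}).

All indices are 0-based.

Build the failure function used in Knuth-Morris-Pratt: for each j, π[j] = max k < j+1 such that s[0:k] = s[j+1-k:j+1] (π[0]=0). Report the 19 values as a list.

π[0] = 0
j=1 s[j]='a': π[1]=1 (border 'a')
j=2 s[j]='c': k: 1→0; π[2]=0 (border '')
j=3 s[j]='a': π[3]=1 (border 'a')
j=4 s[j]='d': k: 1→0; π[4]=0 (border '')
j=5 s[j]='d': π[5]=0 (border '')
j=6 s[j]='d': π[6]=0 (border '')
j=7 s[j]='c': π[7]=0 (border '')
j=8 s[j]='b': π[8]=0 (border '')
j=9 s[j]='a': π[9]=1 (border 'a')
j=10 s[j]='a': π[10]=2 (border 'aa')
j=11 s[j]='a': k: 2→1; π[11]=2 (border 'aa')
j=12 s[j]='b': k: 2→1→0; π[12]=0 (border '')
j=13 s[j]='a': π[13]=1 (border 'a')
j=14 s[j]='b': k: 1→0; π[14]=0 (border '')
j=15 s[j]='b': π[15]=0 (border '')
j=16 s[j]='d': π[16]=0 (border '')
j=17 s[j]='a': π[17]=1 (border 'a')
j=18 s[j]='c': k: 1→0; π[18]=0 (border '')

[0, 1, 0, 1, 0, 0, 0, 0, 0, 1, 2, 2, 0, 1, 0, 0, 0, 1, 0]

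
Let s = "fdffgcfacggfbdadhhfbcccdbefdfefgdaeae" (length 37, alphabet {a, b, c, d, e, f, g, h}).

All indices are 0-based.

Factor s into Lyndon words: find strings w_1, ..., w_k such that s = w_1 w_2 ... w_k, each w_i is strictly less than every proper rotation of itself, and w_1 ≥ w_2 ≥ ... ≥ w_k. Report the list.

emit factor 1: 'f' (i=0, period=1)
emit factor 2: 'dffg' (i=1, period=4)
emit factor 3: 'cf' (i=5, period=2)
emit factor 4: 'acggfbdadhhfbcccdbefdfefgdaeae' (i=7, period=30)

["f", "dffg", "cf", "acggfbdadhhfbcccdbefdfefgdaeae"]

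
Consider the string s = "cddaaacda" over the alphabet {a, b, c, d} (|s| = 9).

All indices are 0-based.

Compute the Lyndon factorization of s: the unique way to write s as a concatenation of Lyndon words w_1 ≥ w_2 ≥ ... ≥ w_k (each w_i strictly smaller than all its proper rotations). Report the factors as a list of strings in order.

emit factor 1: 'cdd' (i=0, period=3)
emit factor 2: 'aaacd' (i=3, period=5)
emit factor 3: 'a' (i=8, period=1)

["cdd", "aaacd", "a"]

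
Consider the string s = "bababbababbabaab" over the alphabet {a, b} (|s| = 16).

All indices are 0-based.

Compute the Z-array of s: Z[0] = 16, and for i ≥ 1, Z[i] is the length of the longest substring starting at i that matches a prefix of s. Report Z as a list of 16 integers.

[16, 0, 3, 0, 1, 9, 0, 3, 0, 1, 4, 0, 2, 0, 0, 1]

Z[0]=16
i=1: i≥r, start 0; Z[1]=0
i=2: i≥r, start 0; Z[2]=3 scan→box=[2,5)
i=3: min(r-i=2, Z[1]=0)=0; Z[3]=0
i=4: min(r-i=1, Z[2]=3)=1; Z[4]=1
i=5: i≥r, start 0; Z[5]=9 scan→box=[5,14)
i=6: min(r-i=8, Z[1]=0)=0; Z[6]=0
i=7: min(r-i=7, Z[2]=3)=3; Z[7]=3
i=8: min(r-i=6, Z[3]=0)=0; Z[8]=0
i=9: min(r-i=5, Z[4]=1)=1; Z[9]=1
i=10: min(r-i=4, Z[5]=9)=4; Z[10]=4
i=11: min(r-i=3, Z[6]=0)=0; Z[11]=0
i=12: min(r-i=2, Z[7]=3)=2; Z[12]=2
i=13: min(r-i=1, Z[8]=0)=0; Z[13]=0
i=14: i≥r, start 0; Z[14]=0
i=15: i≥r, start 0; Z[15]=1 scan→box=[15,16)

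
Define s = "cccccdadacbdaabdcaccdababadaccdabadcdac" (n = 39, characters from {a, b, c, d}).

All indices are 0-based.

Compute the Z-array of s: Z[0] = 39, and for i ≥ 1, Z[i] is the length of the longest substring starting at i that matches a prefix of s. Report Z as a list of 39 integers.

Z[0]=39
i=1: outside box; Z[1]=4 extend→box=[1,5)
i=2: min(r-i=3, Z[1]=4)=3; Z[2]=3
i=3: min(r-i=2, Z[2]=3)=2; Z[3]=2
i=4: min(r-i=1, Z[3]=2)=1; Z[4]=1
i=5: outside box; Z[5]=0
i=6: outside box; Z[6]=0
i=7: outside box; Z[7]=0
i=8: outside box; Z[8]=0
i=9: outside box; Z[9]=1 extend→box=[9,10)
i=10: outside box; Z[10]=0
i=11: outside box; Z[11]=0
i=12: outside box; Z[12]=0
i=13: outside box; Z[13]=0
i=14: outside box; Z[14]=0
i=15: outside box; Z[15]=0
i=16: outside box; Z[16]=1 extend→box=[16,17)
i=17: outside box; Z[17]=0
i=18: outside box; Z[18]=2 extend→box=[18,20)
i=19: min(r-i=1, Z[1]=4)=1; Z[19]=1
i=20: outside box; Z[20]=0
i=21: outside box; Z[21]=0
i=22: outside box; Z[22]=0
i=23: outside box; Z[23]=0
i=24: outside box; Z[24]=0
i=25: outside box; Z[25]=0
i=26: outside box; Z[26]=0
i=27: outside box; Z[27]=0
i=28: outside box; Z[28]=2 extend→box=[28,30)
i=29: min(r-i=1, Z[1]=4)=1; Z[29]=1
i=30: outside box; Z[30]=0
i=31: outside box; Z[31]=0
i=32: outside box; Z[32]=0
i=33: outside box; Z[33]=0
i=34: outside box; Z[34]=0
i=35: outside box; Z[35]=1 extend→box=[35,36)
i=36: outside box; Z[36]=0
i=37: outside box; Z[37]=0
i=38: outside box; Z[38]=1 extend→box=[38,39)

[39, 4, 3, 2, 1, 0, 0, 0, 0, 1, 0, 0, 0, 0, 0, 0, 1, 0, 2, 1, 0, 0, 0, 0, 0, 0, 0, 0, 2, 1, 0, 0, 0, 0, 0, 1, 0, 0, 1]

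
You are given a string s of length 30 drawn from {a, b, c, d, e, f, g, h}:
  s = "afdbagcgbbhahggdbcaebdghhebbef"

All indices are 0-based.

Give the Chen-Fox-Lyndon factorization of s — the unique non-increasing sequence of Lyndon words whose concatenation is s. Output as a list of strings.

emit factor 1: 'afdbagcgbbhahggdbc' (i=0, period=18)
emit factor 2: 'aebdghhebbef' (i=18, period=12)

["afdbagcgbbhahggdbc", "aebdghhebbef"]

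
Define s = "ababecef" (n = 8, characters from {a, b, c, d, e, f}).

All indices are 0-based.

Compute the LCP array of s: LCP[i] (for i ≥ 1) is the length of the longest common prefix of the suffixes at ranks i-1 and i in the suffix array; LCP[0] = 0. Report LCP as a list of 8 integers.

[0, 2, 0, 1, 0, 0, 1, 0]

sorted suffixes:
  #0 SA[0]=0  'ababecef'
  #1 SA[1]=2  'abecef'
  #2 SA[2]=1  'babecef'
  #3 SA[3]=3  'becef'
  #4 SA[4]=5  'cef'
  #5 SA[5]=4  'ecef'
  #6 SA[6]=6  'ef'
  #7 SA[7]=7  'f'

SA = [0, 2, 1, 3, 5, 4, 6, 7]
i: (SA[i-1],SA[i]) lcp shared
  1: (0,2) 2 'ab'
  2: (2,1) 0 ''
  3: (1,3) 1 'b'
  4: (3,5) 0 ''
  5: (5,4) 0 ''
  6: (4,6) 1 'e'
  7: (6,7) 0 ''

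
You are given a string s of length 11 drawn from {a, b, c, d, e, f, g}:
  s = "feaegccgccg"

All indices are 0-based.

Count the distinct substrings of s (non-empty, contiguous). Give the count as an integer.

sorted suffixes:
  #0 SA[0]=2  'aegccgccg'
  #1 SA[1]=8  'ccg'
  #2 SA[2]=5  'ccgccg'
  #3 SA[3]=9  'cg'
  #4 SA[4]=6  'cgccg'
  #5 SA[5]=1  'eaegccgccg'
  #6 SA[6]=3  'egccgccg'
  #7 SA[7]=0  'feaegccgccg'
  #8 SA[8]=10  'g'
  #9 SA[9]=7  'gccg'
  #10 SA[10]=4  'gccgccg'

SA = [2, 8, 5, 9, 6, 1, 3, 0, 10, 7, 4]
i: (SA[i-1],SA[i]) lcp shared
  1: (2,8) 0 ''
  2: (8,5) 3 'ccg'
  3: (5,9) 1 'c'
  4: (9,6) 2 'cg'
  5: (6,1) 0 ''
  6: (1,3) 1 'e'
  7: (3,0) 0 ''
  8: (0,10) 0 ''
  9: (10,7) 1 'g'
  10: (7,4) 4 'gccg'

n(n+1)/2 = 11·12/2 = 66
Σ LCP = 0 + 0 + 3 + 1 + 2 + 0 + 1 + 0 + 0 + 1 + 4 = 12
distinct = 66 − 12 = 54

54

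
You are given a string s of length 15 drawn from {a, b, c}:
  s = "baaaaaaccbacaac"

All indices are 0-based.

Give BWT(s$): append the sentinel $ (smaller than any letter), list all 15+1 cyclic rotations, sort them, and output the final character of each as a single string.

cbaaacaaba$caaca

rank  rotation          last
    0  $baaaaaaccbacaac  c
    1  aaaaaaccbacaac$b  b
    2  aaaaaccbacaac$ba  a
    3  aaaaccbacaac$baa  a
    4  aaaccbacaac$baaa  a
    5  aac$baaaaaaccbac  c
    6  aaccbacaac$baaaa  a
    7  ac$baaaaaaccbaca  a
    8  acaac$baaaaaaccb  b
    9  accbacaac$baaaaa  a
   10  baaaaaaccbacaac$  $
   11  bacaac$baaaaaacc  c
   12  c$baaaaaaccbacaa  a
   13  caac$baaaaaaccba  a
   14  cbacaac$baaaaaac  c
   15  ccbacaac$baaaaaa  a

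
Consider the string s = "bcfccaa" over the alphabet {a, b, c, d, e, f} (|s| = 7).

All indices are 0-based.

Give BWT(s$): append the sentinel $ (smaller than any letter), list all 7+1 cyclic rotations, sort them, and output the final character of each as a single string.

aac$cfbc

rank  rotation  last
    0  $bcfccaa  a
    1  a$bcfcca  a
    2  aa$bcfcc  c
    3  bcfccaa$  $
    4  caa$bcfc  c
    5  ccaa$bcf  f
    6  cfccaa$b  b
    7  fccaa$bc  c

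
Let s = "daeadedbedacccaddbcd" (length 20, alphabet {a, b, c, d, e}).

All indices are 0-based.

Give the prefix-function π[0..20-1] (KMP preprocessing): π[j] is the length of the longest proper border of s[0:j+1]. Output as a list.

[0, 0, 0, 0, 1, 0, 1, 0, 0, 1, 2, 0, 0, 0, 0, 1, 1, 0, 0, 1]

π[0] = 0
j=1 s[j]='a': π[1]=0 (border '')
j=2 s[j]='e': π[2]=0 (border '')
j=3 s[j]='a': π[3]=0 (border '')
j=4 s[j]='d': π[4]=1 (border 'd')
j=5 s[j]='e': k: 1→0; π[5]=0 (border '')
j=6 s[j]='d': π[6]=1 (border 'd')
j=7 s[j]='b': k: 1→0; π[7]=0 (border '')
j=8 s[j]='e': π[8]=0 (border '')
j=9 s[j]='d': π[9]=1 (border 'd')
j=10 s[j]='a': π[10]=2 (border 'da')
j=11 s[j]='c': k: 2→0; π[11]=0 (border '')
j=12 s[j]='c': π[12]=0 (border '')
j=13 s[j]='c': π[13]=0 (border '')
j=14 s[j]='a': π[14]=0 (border '')
j=15 s[j]='d': π[15]=1 (border 'd')
j=16 s[j]='d': k: 1→0; π[16]=1 (border 'd')
j=17 s[j]='b': k: 1→0; π[17]=0 (border '')
j=18 s[j]='c': π[18]=0 (border '')
j=19 s[j]='d': π[19]=1 (border 'd')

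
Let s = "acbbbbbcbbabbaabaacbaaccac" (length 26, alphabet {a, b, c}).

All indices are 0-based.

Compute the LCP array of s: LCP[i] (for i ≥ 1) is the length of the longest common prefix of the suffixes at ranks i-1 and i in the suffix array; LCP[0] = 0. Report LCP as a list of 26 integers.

[0, 2, 3, 1, 2, 1, 2, 3, 2, 0, 3, 4, 2, 1, 3, 2, 4, 3, 2, 1, 0, 1, 1, 2, 3, 1]

sorted suffixes:
  #0 SA[0]=13  'aabaacbaaccac'
  #1 SA[1]=16  'aacbaaccac'
  #2 SA[2]=20  'aaccac'
  #3 SA[3]=14  'abaacbaaccac'
  #4 SA[4]=10  'abbaabaacbaaccac'
  #5 SA[5]=24  'ac'
  #6 SA[6]=17  'acbaaccac'
  #7 SA[7]=0  'acbbbbbcbbabbaabaacbaaccac'
  #8 SA[8]=21  'accac'
  #9 SA[9]=12  'baabaacbaaccac'
  #10 SA[10]=15  'baacbaaccac'
  #11 SA[11]=19  'baaccac'
  #12 SA[12]=9  'babbaabaacbaaccac'
  #13 SA[13]=11  'bbaabaacbaaccac'
  #14 SA[14]=8  'bbabbaabaacbaaccac'
  #15 SA[15]=2  'bbbbbcbbabbaabaacbaaccac'
  #16 SA[16]=3  'bbbbcbbabbaabaacbaaccac'
  #17 SA[17]=4  'bbbcbbabbaabaacbaaccac'
  #18 SA[18]=5  'bbcbbabbaabaacbaaccac'
  #19 SA[19]=6  'bcbbabbaabaacbaaccac'
  #20 SA[20]=25  'c'
  #21 SA[21]=23  'cac'
  #22 SA[22]=18  'cbaaccac'
  #23 SA[23]=7  'cbbabbaabaacbaaccac'
  #24 SA[24]=1  'cbbbbbcbbabbaabaacbaaccac'
  #25 SA[25]=22  'ccac'

SA = [13, 16, 20, 14, 10, 24, 17, 0, 21, 12, 15, 19, 9, 11, 8, 2, 3, 4, 5, 6, 25, 23, 18, 7, 1, 22]
i: (SA[i-1],SA[i]) lcp shared
  1: (13,16) 2 'aa'
  2: (16,20) 3 'aac'
  3: (20,14) 1 'a'
  4: (14,10) 2 'ab'
  5: (10,24) 1 'a'
  6: (24,17) 2 'ac'
  7: (17,0) 3 'acb'
  8: (0,21) 2 'ac'
  9: (21,12) 0 ''
  10: (12,15) 3 'baa'
  11: (15,19) 4 'baac'
  12: (19,9) 2 'ba'
  13: (9,11) 1 'b'
  14: (11,8) 3 'bba'
  15: (8,2) 2 'bb'
  16: (2,3) 4 'bbbb'
  17: (3,4) 3 'bbb'
  18: (4,5) 2 'bb'
  19: (5,6) 1 'b'
  20: (6,25) 0 ''
  21: (25,23) 1 'c'
  22: (23,18) 1 'c'
  23: (18,7) 2 'cb'
  24: (7,1) 3 'cbb'
  25: (1,22) 1 'c'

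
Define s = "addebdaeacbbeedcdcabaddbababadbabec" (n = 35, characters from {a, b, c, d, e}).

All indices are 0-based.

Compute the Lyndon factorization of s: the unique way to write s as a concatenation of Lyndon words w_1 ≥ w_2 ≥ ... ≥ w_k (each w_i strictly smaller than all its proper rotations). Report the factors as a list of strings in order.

["addebdae", "acbbeedcdc", "abaddb", "ababadbabec"]

emit factor 1: 'addebdae' (i=0, period=8)
emit factor 2: 'acbbeedcdc' (i=8, period=10)
emit factor 3: 'abaddb' (i=18, period=6)
emit factor 4: 'ababadbabec' (i=24, period=11)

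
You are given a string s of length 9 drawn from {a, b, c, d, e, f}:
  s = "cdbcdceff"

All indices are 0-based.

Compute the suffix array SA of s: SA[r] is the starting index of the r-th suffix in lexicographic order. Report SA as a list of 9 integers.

[2, 0, 3, 5, 1, 4, 6, 8, 7]

rank | idx | suffix
   0 |   2 | bcdceff
   1 |   0 | cdbcdceff
   2 |   3 | cdceff
   3 |   5 | ceff
   4 |   1 | dbcdceff
   5 |   4 | dceff
   6 |   6 | eff
   7 |   8 | f
   8 |   7 | ff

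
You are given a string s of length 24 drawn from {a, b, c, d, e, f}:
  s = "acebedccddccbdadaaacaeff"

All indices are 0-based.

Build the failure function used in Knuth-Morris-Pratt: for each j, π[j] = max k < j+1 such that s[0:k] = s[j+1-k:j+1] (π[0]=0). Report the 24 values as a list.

[0, 0, 0, 0, 0, 0, 0, 0, 0, 0, 0, 0, 0, 0, 1, 0, 1, 1, 1, 2, 1, 0, 0, 0]

π[0] = 0
j=1 s[j]='c': π[1]=0 (border '')
j=2 s[j]='e': π[2]=0 (border '')
j=3 s[j]='b': π[3]=0 (border '')
j=4 s[j]='e': π[4]=0 (border '')
j=5 s[j]='d': π[5]=0 (border '')
j=6 s[j]='c': π[6]=0 (border '')
j=7 s[j]='c': π[7]=0 (border '')
j=8 s[j]='d': π[8]=0 (border '')
j=9 s[j]='d': π[9]=0 (border '')
j=10 s[j]='c': π[10]=0 (border '')
j=11 s[j]='c': π[11]=0 (border '')
j=12 s[j]='b': π[12]=0 (border '')
j=13 s[j]='d': π[13]=0 (border '')
j=14 s[j]='a': π[14]=1 (border 'a')
j=15 s[j]='d': k: 1→0; π[15]=0 (border '')
j=16 s[j]='a': π[16]=1 (border 'a')
j=17 s[j]='a': k: 1→0; π[17]=1 (border 'a')
j=18 s[j]='a': k: 1→0; π[18]=1 (border 'a')
j=19 s[j]='c': π[19]=2 (border 'ac')
j=20 s[j]='a': k: 2→0; π[20]=1 (border 'a')
j=21 s[j]='e': k: 1→0; π[21]=0 (border '')
j=22 s[j]='f': π[22]=0 (border '')
j=23 s[j]='f': π[23]=0 (border '')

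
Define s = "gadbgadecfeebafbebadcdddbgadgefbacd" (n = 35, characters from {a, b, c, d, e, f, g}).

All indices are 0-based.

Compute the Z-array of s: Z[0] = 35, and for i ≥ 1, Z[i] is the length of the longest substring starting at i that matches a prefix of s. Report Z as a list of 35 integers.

[35, 0, 0, 0, 3, 0, 0, 0, 0, 0, 0, 0, 0, 0, 0, 0, 0, 0, 0, 0, 0, 0, 0, 0, 0, 3, 0, 0, 1, 0, 0, 0, 0, 0, 0]

Z[0]=35
i=1: i≥r, start 0; Z[1]=0
i=2: i≥r, start 0; Z[2]=0
i=3: i≥r, start 0; Z[3]=0
i=4: i≥r, start 0; Z[4]=3 scan→box=[4,7)
i=5: min(r-i=2, Z[1]=0)=0; Z[5]=0
i=6: min(r-i=1, Z[2]=0)=0; Z[6]=0
i=7: i≥r, start 0; Z[7]=0
i=8: i≥r, start 0; Z[8]=0
i=9: i≥r, start 0; Z[9]=0
i=10: i≥r, start 0; Z[10]=0
i=11: i≥r, start 0; Z[11]=0
i=12: i≥r, start 0; Z[12]=0
i=13: i≥r, start 0; Z[13]=0
i=14: i≥r, start 0; Z[14]=0
i=15: i≥r, start 0; Z[15]=0
i=16: i≥r, start 0; Z[16]=0
i=17: i≥r, start 0; Z[17]=0
i=18: i≥r, start 0; Z[18]=0
i=19: i≥r, start 0; Z[19]=0
i=20: i≥r, start 0; Z[20]=0
i=21: i≥r, start 0; Z[21]=0
i=22: i≥r, start 0; Z[22]=0
i=23: i≥r, start 0; Z[23]=0
i=24: i≥r, start 0; Z[24]=0
i=25: i≥r, start 0; Z[25]=3 scan→box=[25,28)
i=26: min(r-i=2, Z[1]=0)=0; Z[26]=0
i=27: min(r-i=1, Z[2]=0)=0; Z[27]=0
i=28: i≥r, start 0; Z[28]=1 scan→box=[28,29)
i=29: i≥r, start 0; Z[29]=0
i=30: i≥r, start 0; Z[30]=0
i=31: i≥r, start 0; Z[31]=0
i=32: i≥r, start 0; Z[32]=0
i=33: i≥r, start 0; Z[33]=0
i=34: i≥r, start 0; Z[34]=0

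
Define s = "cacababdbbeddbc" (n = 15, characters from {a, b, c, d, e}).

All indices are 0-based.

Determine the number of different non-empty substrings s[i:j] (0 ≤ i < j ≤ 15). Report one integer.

sorted suffixes:
  #0 SA[0]=3  'ababdbbeddbc'
  #1 SA[1]=5  'abdbbeddbc'
  #2 SA[2]=1  'acababdbbeddbc'
  #3 SA[3]=4  'babdbbeddbc'
  #4 SA[4]=8  'bbeddbc'
  #5 SA[5]=13  'bc'
  #6 SA[6]=6  'bdbbeddbc'
  #7 SA[7]=9  'beddbc'
  #8 SA[8]=14  'c'
  #9 SA[9]=2  'cababdbbeddbc'
  #10 SA[10]=0  'cacababdbbeddbc'
  #11 SA[11]=7  'dbbeddbc'
  #12 SA[12]=12  'dbc'
  #13 SA[13]=11  'ddbc'
  #14 SA[14]=10  'eddbc'

SA = [3, 5, 1, 4, 8, 13, 6, 9, 14, 2, 0, 7, 12, 11, 10]
i: (SA[i-1],SA[i]) lcp shared
  1: (3,5) 2 'ab'
  2: (5,1) 1 'a'
  3: (1,4) 0 ''
  4: (4,8) 1 'b'
  5: (8,13) 1 'b'
  6: (13,6) 1 'b'
  7: (6,9) 1 'b'
  8: (9,14) 0 ''
  9: (14,2) 1 'c'
  10: (2,0) 2 'ca'
  11: (0,7) 0 ''
  12: (7,12) 2 'db'
  13: (12,11) 1 'd'
  14: (11,10) 0 ''

n(n+1)/2 = 15·16/2 = 120
Σ LCP = 0 + 2 + 1 + 0 + 1 + 1 + 1 + 1 + 0 + 1 + 2 + 0 + 2 + 1 + 0 = 13
distinct = 120 − 13 = 107

107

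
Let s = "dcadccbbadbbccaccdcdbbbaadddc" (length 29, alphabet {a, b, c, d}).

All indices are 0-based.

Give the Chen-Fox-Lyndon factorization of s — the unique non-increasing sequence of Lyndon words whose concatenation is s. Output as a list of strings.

emit factor 1: 'd' (i=0, period=1)
emit factor 2: 'c' (i=1, period=1)
emit factor 3: 'adccbb' (i=2, period=6)
emit factor 4: 'adbbcc' (i=8, period=6)
emit factor 5: 'accdcdbbb' (i=14, period=9)
emit factor 6: 'aadddc' (i=23, period=6)

["d", "c", "adccbb", "adbbcc", "accdcdbbb", "aadddc"]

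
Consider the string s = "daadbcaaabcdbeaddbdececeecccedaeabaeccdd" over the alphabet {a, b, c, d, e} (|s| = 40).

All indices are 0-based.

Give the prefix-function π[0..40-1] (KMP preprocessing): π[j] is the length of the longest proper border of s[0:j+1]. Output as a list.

π[0] = 0
j=1 s[j]='a': π[1]=0 (border '')
j=2 s[j]='a': π[2]=0 (border '')
j=3 s[j]='d': π[3]=1 (border 'd')
j=4 s[j]='b': k: 1→0; π[4]=0 (border '')
j=5 s[j]='c': π[5]=0 (border '')
j=6 s[j]='a': π[6]=0 (border '')
j=7 s[j]='a': π[7]=0 (border '')
j=8 s[j]='a': π[8]=0 (border '')
j=9 s[j]='b': π[9]=0 (border '')
j=10 s[j]='c': π[10]=0 (border '')
j=11 s[j]='d': π[11]=1 (border 'd')
j=12 s[j]='b': k: 1→0; π[12]=0 (border '')
j=13 s[j]='e': π[13]=0 (border '')
j=14 s[j]='a': π[14]=0 (border '')
j=15 s[j]='d': π[15]=1 (border 'd')
j=16 s[j]='d': k: 1→0; π[16]=1 (border 'd')
j=17 s[j]='b': k: 1→0; π[17]=0 (border '')
j=18 s[j]='d': π[18]=1 (border 'd')
j=19 s[j]='e': k: 1→0; π[19]=0 (border '')
j=20 s[j]='c': π[20]=0 (border '')
j=21 s[j]='e': π[21]=0 (border '')
j=22 s[j]='c': π[22]=0 (border '')
j=23 s[j]='e': π[23]=0 (border '')
j=24 s[j]='e': π[24]=0 (border '')
j=25 s[j]='c': π[25]=0 (border '')
j=26 s[j]='c': π[26]=0 (border '')
j=27 s[j]='c': π[27]=0 (border '')
j=28 s[j]='e': π[28]=0 (border '')
j=29 s[j]='d': π[29]=1 (border 'd')
j=30 s[j]='a': π[30]=2 (border 'da')
j=31 s[j]='e': k: 2→0; π[31]=0 (border '')
j=32 s[j]='a': π[32]=0 (border '')
j=33 s[j]='b': π[33]=0 (border '')
j=34 s[j]='a': π[34]=0 (border '')
j=35 s[j]='e': π[35]=0 (border '')
j=36 s[j]='c': π[36]=0 (border '')
j=37 s[j]='c': π[37]=0 (border '')
j=38 s[j]='d': π[38]=1 (border 'd')
j=39 s[j]='d': k: 1→0; π[39]=1 (border 'd')

[0, 0, 0, 1, 0, 0, 0, 0, 0, 0, 0, 1, 0, 0, 0, 1, 1, 0, 1, 0, 0, 0, 0, 0, 0, 0, 0, 0, 0, 1, 2, 0, 0, 0, 0, 0, 0, 0, 1, 1]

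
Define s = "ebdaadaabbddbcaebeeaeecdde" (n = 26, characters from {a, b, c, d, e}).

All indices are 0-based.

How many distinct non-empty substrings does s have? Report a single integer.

rank | idx | suffix
   0 |   6 | aabbddbcaebeeaeecdde
   1 |   3 | aadaabbddbcaebeeaeecdde
   2 |   7 | abbddbcaebeeaeecdde
   3 |   4 | adaabbddbcaebeeaeecdde
   4 |  14 | aebeeaeecdde
   5 |  19 | aeecdde
   6 |   8 | bbddbcaebeeaeecdde
   7 |  12 | bcaebeeaeecdde
   8 |   1 | bdaadaabbddbcaebeeaeecdde
   9 |   9 | bddbcaebeeaeecdde
  10 |  16 | beeaeecdde
  11 |  13 | caebeeaeecdde
  12 |  22 | cdde
  13 |   5 | daabbddbcaebeeaeecdde
  14 |   2 | daadaabbddbcaebeeaeecdde
  15 |  11 | dbcaebeeaeecdde
  16 |  10 | ddbcaebeeaeecdde
  17 |  23 | dde
  18 |  24 | de
  19 |  25 | e
  20 |  18 | eaeecdde
  21 |   0 | ebdaadaabbddbcaebeeaeecdde
  22 |  15 | ebeeaeecdde
  23 |  21 | ecdde
  24 |  17 | eeaeecdde
  25 |  20 | eecdde

SA = [6, 3, 7, 4, 14, 19, 8, 12, 1, 9, 16, 13, 22, 5, 2, 11, 10, 23, 24, 25, 18, 0, 15, 21, 17, 20]
i: (SA[i-1],SA[i]) lcp shared
  1: (6,3) 2 'aa'
  2: (3,7) 1 'a'
  3: (7,4) 1 'a'
  4: (4,14) 1 'a'
  5: (14,19) 2 'ae'
  6: (19,8) 0 ''
  7: (8,12) 1 'b'
  8: (12,1) 1 'b'
  9: (1,9) 2 'bd'
  10: (9,16) 1 'b'
  11: (16,13) 0 ''
  12: (13,22) 1 'c'
  13: (22,5) 0 ''
  14: (5,2) 3 'daa'
  15: (2,11) 1 'd'
  16: (11,10) 1 'd'
  17: (10,23) 2 'dd'
  18: (23,24) 1 'd'
  19: (24,25) 0 ''
  20: (25,18) 1 'e'
  21: (18,0) 1 'e'
  22: (0,15) 2 'eb'
  23: (15,21) 1 'e'
  24: (21,17) 1 'e'
  25: (17,20) 2 'ee'

n(n+1)/2 = 26·27/2 = 351
Σ LCP = 0 + 2 + 1 + 1 + 1 + 2 + 0 + 1 + 1 + 2 + 1 + 0 + 1 + 0 + 3 + 1 + 1 + 2 + 1 + 0 + 1 + 1 + 2 + 1 + 1 + 2 = 29
distinct = 351 − 29 = 322

322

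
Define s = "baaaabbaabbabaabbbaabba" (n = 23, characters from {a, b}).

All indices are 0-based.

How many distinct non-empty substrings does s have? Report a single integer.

rank | idx | suffix
   0 |  22 | a
   1 |   1 | aaaabbaabbabaabbbaabba
   2 |   2 | aaabbaabbabaabbbaabba
   3 |  18 | aabba
   4 |   3 | aabbaabbabaabbbaabba
   5 |   7 | aabbabaabbbaabba
   6 |  13 | aabbbaabba
   7 |  11 | abaabbbaabba
   8 |  19 | abba
   9 |   4 | abbaabbabaabbbaabba
  10 |   8 | abbabaabbbaabba
  11 |  14 | abbbaabba
  12 |  21 | ba
  13 |   0 | baaaabbaabbabaabbbaabba
  14 |  17 | baabba
  15 |   6 | baabbabaabbbaabba
  16 |  12 | baabbbaabba
  17 |  10 | babaabbbaabba
  18 |  20 | bba
  19 |  16 | bbaabba
  20 |   5 | bbaabbabaabbbaabba
  21 |   9 | bbabaabbbaabba
  22 |  15 | bbbaabba

SA = [22, 1, 2, 18, 3, 7, 13, 11, 19, 4, 8, 14, 21, 0, 17, 6, 12, 10, 20, 16, 5, 9, 15]
[i] adj suffixes → lcp
  [1] 22/1 → 1 ('a')
  [2] 1/2 → 3 ('aaa')
  [3] 2/18 → 2 ('aa')
  [4] 18/3 → 5 ('aabba')
  [5] 3/7 → 5 ('aabba')
  [6] 7/13 → 4 ('aabb')
  [7] 13/11 → 1 ('a')
  [8] 11/19 → 2 ('ab')
  [9] 19/4 → 4 ('abba')
  [10] 4/8 → 4 ('abba')
  [11] 8/14 → 3 ('abb')
  [12] 14/21 → 0 ('')
  [13] 21/0 → 2 ('ba')
  [14] 0/17 → 3 ('baa')
  [15] 17/6 → 6 ('baabba')
  [16] 6/12 → 5 ('baabb')
  [17] 12/10 → 2 ('ba')
  [18] 10/20 → 1 ('b')
  [19] 20/16 → 3 ('bba')
  [20] 16/5 → 7 ('bbaabba')
  [21] 5/9 → 3 ('bba')
  [22] 9/15 → 2 ('bb')

n(n+1)/2 = 23·24/2 = 276
Σ LCP = 0 + 1 + 3 + 2 + 5 + 5 + 4 + 1 + 2 + 4 + 4 + 3 + 0 + 2 + 3 + 6 + 5 + 2 + 1 + 3 + 7 + 3 + 2 = 68
distinct = 276 − 68 = 208

208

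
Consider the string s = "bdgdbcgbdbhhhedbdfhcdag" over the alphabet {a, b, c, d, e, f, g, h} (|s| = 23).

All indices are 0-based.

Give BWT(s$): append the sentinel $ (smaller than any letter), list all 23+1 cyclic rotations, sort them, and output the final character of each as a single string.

gddgd$dhbcgebbbhdacdfhhb

rank  rotation                  last
    0  $bdgdbcgbdbhhhedbdfhcdag  g
    1  ag$bdgdbcgbdbhhhedbdfhcd  d
    2  bcgbdbhhhedbdfhcdag$bdgd  d
    3  bdbhhhedbdfhcdag$bdgdbcg  g
    4  bdfhcdag$bdgdbcgbdbhhhed  d
    5  bdgdbcgbdbhhhedbdfhcdag$  $
    6  bhhhedbdfhcdag$bdgdbcgbd  d
    7  cdag$bdgdbcgbdbhhhedbdfh  h
    8  cgbdbhhhedbdfhcdag$bdgdb  b
    9  dag$bdgdbcgbdbhhhedbdfhc  c
   10  dbcgbdbhhhedbdfhcdag$bdg  g
   11  dbdfhcdag$bdgdbcgbdbhhhe  e
   12  dbhhhedbdfhcdag$bdgdbcgb  b
   13  dfhcdag$bdgdbcgbdbhhhedb  b
   14  dgdbcgbdbhhhedbdfhcdag$b  b
   15  edbdfhcdag$bdgdbcgbdbhhh  h
   16  fhcdag$bdgdbcgbdbhhhedbd  d
   17  g$bdgdbcgbdbhhhedbdfhcda  a
   18  gbdbhhhedbdfhcdag$bdgdbc  c
   19  gdbcgbdbhhhedbdfhcdag$bd  d
   20  hcdag$bdgdbcgbdbhhhedbdf  f
   21  hedbdfhcdag$bdgdbcgbdbhh  h
   22  hhedbdfhcdag$bdgdbcgbdbh  h
   23  hhhedbdfhcdag$bdgdbcgbdb  b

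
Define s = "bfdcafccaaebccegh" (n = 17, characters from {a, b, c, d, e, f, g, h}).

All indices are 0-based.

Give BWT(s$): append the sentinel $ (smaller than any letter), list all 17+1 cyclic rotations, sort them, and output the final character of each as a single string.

hcace$cdfbcfacabeg

rank  rotation            last
    0  $bfdcafccaaebccegh  h
    1  aaebccegh$bfdcafcc  c
    2  aebccegh$bfdcafcca  a
    3  afccaaebccegh$bfdc  c
    4  bccegh$bfdcafccaae  e
    5  bfdcafccaaebccegh$  $
    6  caaebccegh$bfdcafc  c
    7  cafccaaebccegh$bfd  d
    8  ccaaebccegh$bfdcaf  f
    9  ccegh$bfdcafccaaeb  b
   10  cegh$bfdcafccaaebc  c
   11  dcafccaaebccegh$bf  f
   12  ebccegh$bfdcafccaa  a
   13  egh$bfdcafccaaebcc  c
   14  fccaaebccegh$bfdca  a
   15  fdcafccaaebccegh$b  b
   16  gh$bfdcafccaaebcce  e
   17  h$bfdcafccaaebcceg  g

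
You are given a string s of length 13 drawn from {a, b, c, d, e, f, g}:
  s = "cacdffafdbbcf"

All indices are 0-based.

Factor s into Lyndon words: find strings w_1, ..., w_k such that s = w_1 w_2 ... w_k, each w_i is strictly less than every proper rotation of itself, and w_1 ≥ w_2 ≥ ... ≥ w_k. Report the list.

emit factor 1: 'c' (i=0, period=1)
emit factor 2: 'acdffafdbbcf' (i=1, period=12)

["c", "acdffafdbbcf"]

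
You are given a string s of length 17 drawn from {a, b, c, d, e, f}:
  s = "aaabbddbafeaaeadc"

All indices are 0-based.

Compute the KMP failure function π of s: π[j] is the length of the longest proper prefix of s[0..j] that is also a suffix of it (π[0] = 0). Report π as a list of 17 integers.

π[0] = 0
j=1 s[j]='a': π[1]=1 (border 'a')
j=2 s[j]='a': π[2]=2 (border 'aa')
j=3 s[j]='b': k: 2→1→0; π[3]=0 (border '')
j=4 s[j]='b': π[4]=0 (border '')
j=5 s[j]='d': π[5]=0 (border '')
j=6 s[j]='d': π[6]=0 (border '')
j=7 s[j]='b': π[7]=0 (border '')
j=8 s[j]='a': π[8]=1 (border 'a')
j=9 s[j]='f': k: 1→0; π[9]=0 (border '')
j=10 s[j]='e': π[10]=0 (border '')
j=11 s[j]='a': π[11]=1 (border 'a')
j=12 s[j]='a': π[12]=2 (border 'aa')
j=13 s[j]='e': k: 2→1→0; π[13]=0 (border '')
j=14 s[j]='a': π[14]=1 (border 'a')
j=15 s[j]='d': k: 1→0; π[15]=0 (border '')
j=16 s[j]='c': π[16]=0 (border '')

[0, 1, 2, 0, 0, 0, 0, 0, 1, 0, 0, 1, 2, 0, 1, 0, 0]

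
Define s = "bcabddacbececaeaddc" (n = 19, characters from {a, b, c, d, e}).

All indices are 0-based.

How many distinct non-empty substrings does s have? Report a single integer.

173

sorted suffixes:
  #0 SA[0]=2  'abddacbececaeaddc'
  #1 SA[1]=6  'acbececaeaddc'
  #2 SA[2]=15  'addc'
  #3 SA[3]=13  'aeaddc'
  #4 SA[4]=0  'bcabddacbececaeaddc'
  #5 SA[5]=3  'bddacbececaeaddc'
  #6 SA[6]=8  'bececaeaddc'
  #7 SA[7]=18  'c'
  #8 SA[8]=1  'cabddacbececaeaddc'
  #9 SA[9]=12  'caeaddc'
  #10 SA[10]=7  'cbececaeaddc'
  #11 SA[11]=10  'cecaeaddc'
  #12 SA[12]=5  'dacbececaeaddc'
  #13 SA[13]=17  'dc'
  #14 SA[14]=4  'ddacbececaeaddc'
  #15 SA[15]=16  'ddc'
  #16 SA[16]=14  'eaddc'
  #17 SA[17]=11  'ecaeaddc'
  #18 SA[18]=9  'ececaeaddc'

SA = [2, 6, 15, 13, 0, 3, 8, 18, 1, 12, 7, 10, 5, 17, 4, 16, 14, 11, 9]
[i] adj suffixes → lcp
  [1] 2/6 → 1 ('a')
  [2] 6/15 → 1 ('a')
  [3] 15/13 → 1 ('a')
  [4] 13/0 → 0 ('')
  [5] 0/3 → 1 ('b')
  [6] 3/8 → 1 ('b')
  [7] 8/18 → 0 ('')
  [8] 18/1 → 1 ('c')
  [9] 1/12 → 2 ('ca')
  [10] 12/7 → 1 ('c')
  [11] 7/10 → 1 ('c')
  [12] 10/5 → 0 ('')
  [13] 5/17 → 1 ('d')
  [14] 17/4 → 1 ('d')
  [15] 4/16 → 2 ('dd')
  [16] 16/14 → 0 ('')
  [17] 14/11 → 1 ('e')
  [18] 11/9 → 2 ('ec')

n(n+1)/2 = 19·20/2 = 190
Σ LCP = 0 + 1 + 1 + 1 + 0 + 1 + 1 + 0 + 1 + 2 + 1 + 1 + 0 + 1 + 1 + 2 + 0 + 1 + 2 = 17
distinct = 190 − 17 = 173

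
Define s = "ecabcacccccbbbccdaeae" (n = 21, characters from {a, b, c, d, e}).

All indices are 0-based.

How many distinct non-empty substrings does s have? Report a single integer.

204

rank | idx | suffix
   0 |   2 | abcacccccbbbccdaeae
   1 |   5 | acccccbbbccdaeae
   2 |  19 | ae
   3 |  17 | aeae
   4 |  11 | bbbccdaeae
   5 |  12 | bbccdaeae
   6 |   3 | bcacccccbbbccdaeae
   7 |  13 | bccdaeae
   8 |   1 | cabcacccccbbbccdaeae
   9 |   4 | cacccccbbbccdaeae
  10 |  10 | cbbbccdaeae
  11 |   9 | ccbbbccdaeae
  12 |   8 | cccbbbccdaeae
  13 |   7 | ccccbbbccdaeae
  14 |   6 | cccccbbbccdaeae
  15 |  14 | ccdaeae
  16 |  15 | cdaeae
  17 |  16 | daeae
  18 |  20 | e
  19 |  18 | eae
  20 |   0 | ecabcacccccbbbccdaeae

SA = [2, 5, 19, 17, 11, 12, 3, 13, 1, 4, 10, 9, 8, 7, 6, 14, 15, 16, 20, 18, 0]
[i] adj suffixes → lcp
  [1] 2/5 → 1 ('a')
  [2] 5/19 → 1 ('a')
  [3] 19/17 → 2 ('ae')
  [4] 17/11 → 0 ('')
  [5] 11/12 → 2 ('bb')
  [6] 12/3 → 1 ('b')
  [7] 3/13 → 2 ('bc')
  [8] 13/1 → 0 ('')
  [9] 1/4 → 2 ('ca')
  [10] 4/10 → 1 ('c')
  [11] 10/9 → 1 ('c')
  [12] 9/8 → 2 ('cc')
  [13] 8/7 → 3 ('ccc')
  [14] 7/6 → 4 ('cccc')
  [15] 6/14 → 2 ('cc')
  [16] 14/15 → 1 ('c')
  [17] 15/16 → 0 ('')
  [18] 16/20 → 0 ('')
  [19] 20/18 → 1 ('e')
  [20] 18/0 → 1 ('e')

n(n+1)/2 = 21·22/2 = 231
Σ LCP = 0 + 1 + 1 + 2 + 0 + 2 + 1 + 2 + 0 + 2 + 1 + 1 + 2 + 3 + 4 + 2 + 1 + 0 + 0 + 1 + 1 = 27
distinct = 231 − 27 = 204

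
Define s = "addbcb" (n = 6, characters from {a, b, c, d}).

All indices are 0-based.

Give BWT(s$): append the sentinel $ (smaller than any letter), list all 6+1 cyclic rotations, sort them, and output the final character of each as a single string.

rank  rotation last
    0  $addbcb  b
    1  addbcb$  $
    2  b$addbc  c
    3  bcb$add  d
    4  cb$addb  b
    5  dbcb$ad  d
    6  ddbcb$a  a

b$cdbda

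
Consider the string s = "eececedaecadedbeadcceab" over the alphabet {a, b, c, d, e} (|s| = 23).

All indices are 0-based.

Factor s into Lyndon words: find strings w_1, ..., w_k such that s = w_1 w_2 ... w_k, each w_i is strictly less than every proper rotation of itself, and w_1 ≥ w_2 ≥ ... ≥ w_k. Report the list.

["e", "e", "ceced", "aec", "adedbe", "adcce", "ab"]

emit factor 1: 'e' (i=0, period=1)
emit factor 2: 'e' (i=1, period=1)
emit factor 3: 'ceced' (i=2, period=5)
emit factor 4: 'aec' (i=7, period=3)
emit factor 5: 'adedbe' (i=10, period=6)
emit factor 6: 'adcce' (i=16, period=5)
emit factor 7: 'ab' (i=21, period=2)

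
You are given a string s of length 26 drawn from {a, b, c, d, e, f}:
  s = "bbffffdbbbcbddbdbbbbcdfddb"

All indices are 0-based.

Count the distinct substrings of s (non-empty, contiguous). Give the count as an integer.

rank→(start, suffix):
  0 → (25, 'b')
  1 → (16, 'bbbbcdfddb')
  2 → (7, 'bbbcbddbdbbbbcdfddb')
  3 → (17, 'bbbcdfddb')
  4 → (8, 'bbcbddbdbbbbcdfddb')
  5 → (18, 'bbcdfddb')
  6 → (0, 'bbffffdbbbcbddbdbbbbcdfddb')
  7 → (9, 'bcbddbdbbbbcdfddb')
  8 → (19, 'bcdfddb')
  9 → (14, 'bdbbbbcdfddb')
  10 → (11, 'bddbdbbbbcdfddb')
  11 → (1, 'bffffdbbbcbddbdbbbbcdfddb')
  12 → (10, 'cbddbdbbbbcdfddb')
  13 → (20, 'cdfddb')
  14 → (24, 'db')
  15 → (15, 'dbbbbcdfddb')
  16 → (6, 'dbbbcbddbdbbbbcdfddb')
  17 → (13, 'dbdbbbbcdfddb')
  18 → (23, 'ddb')
  19 → (12, 'ddbdbbbbcdfddb')
  20 → (21, 'dfddb')
  21 → (5, 'fdbbbcbddbdbbbbcdfddb')
  22 → (22, 'fddb')
  23 → (4, 'ffdbbbcbddbdbbbbcdfddb')
  24 → (3, 'fffdbbbcbddbdbbbbcdfddb')
  25 → (2, 'ffffdbbbcbddbdbbbbcdfddb')

SA = [25, 16, 7, 17, 8, 18, 0, 9, 19, 14, 11, 1, 10, 20, 24, 15, 6, 13, 23, 12, 21, 5, 22, 4, 3, 2]
[i] adj suffixes → lcp
  [1] 25/16 → 1 ('b')
  [2] 16/7 → 3 ('bbb')
  [3] 7/17 → 4 ('bbbc')
  [4] 17/8 → 2 ('bb')
  [5] 8/18 → 3 ('bbc')
  [6] 18/0 → 2 ('bb')
  [7] 0/9 → 1 ('b')
  [8] 9/19 → 2 ('bc')
  [9] 19/14 → 1 ('b')
  [10] 14/11 → 2 ('bd')
  [11] 11/1 → 1 ('b')
  [12] 1/10 → 0 ('')
  [13] 10/20 → 1 ('c')
  [14] 20/24 → 0 ('')
  [15] 24/15 → 2 ('db')
  [16] 15/6 → 4 ('dbbb')
  [17] 6/13 → 2 ('db')
  [18] 13/23 → 1 ('d')
  [19] 23/12 → 3 ('ddb')
  [20] 12/21 → 1 ('d')
  [21] 21/5 → 0 ('')
  [22] 5/22 → 2 ('fd')
  [23] 22/4 → 1 ('f')
  [24] 4/3 → 2 ('ff')
  [25] 3/2 → 3 ('fff')

n(n+1)/2 = 26·27/2 = 351
Σ LCP = 0 + 1 + 3 + 4 + 2 + 3 + 2 + 1 + 2 + 1 + 2 + 1 + 0 + 1 + 0 + 2 + 4 + 2 + 1 + 3 + 1 + 0 + 2 + 1 + 2 + 3 = 44
distinct = 351 − 44 = 307

307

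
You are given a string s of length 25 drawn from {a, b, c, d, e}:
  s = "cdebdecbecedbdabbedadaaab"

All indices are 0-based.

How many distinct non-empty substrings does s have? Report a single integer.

rank→(start, suffix):
  0 → (21, 'aaab')
  1 → (22, 'aab')
  2 → (23, 'ab')
  3 → (14, 'abbedadaaab')
  4 → (19, 'adaaab')
  5 → (24, 'b')
  6 → (15, 'bbedadaaab')
  7 → (12, 'bdabbedadaaab')
  8 → (3, 'bdecbecedbdabbedadaaab')
  9 → (7, 'becedbdabbedadaaab')
  10 → (16, 'bedadaaab')
  11 → (6, 'cbecedbdabbedadaaab')
  12 → (0, 'cdebdecbecedbdabbedadaaab')
  13 → (9, 'cedbdabbedadaaab')
  14 → (20, 'daaab')
  15 → (13, 'dabbedadaaab')
  16 → (18, 'dadaaab')
  17 → (11, 'dbdabbedadaaab')
  18 → (1, 'debdecbecedbdabbedadaaab')
  19 → (4, 'decbecedbdabbedadaaab')
  20 → (2, 'ebdecbecedbdabbedadaaab')
  21 → (5, 'ecbecedbdabbedadaaab')
  22 → (8, 'ecedbdabbedadaaab')
  23 → (17, 'edadaaab')
  24 → (10, 'edbdabbedadaaab')

SA = [21, 22, 23, 14, 19, 24, 15, 12, 3, 7, 16, 6, 0, 9, 20, 13, 18, 11, 1, 4, 2, 5, 8, 17, 10]
rank  pair      lcp
   1  s[21:],s[22:]  2  'aa'
   2  s[22:],s[23:]  1  'a'
   3  s[23:],s[14:]  2  'ab'
   4  s[14:],s[19:]  1  'a'
   5  s[19:],s[24:]  0  ''
   6  s[24:],s[15:]  1  'b'
   7  s[15:],s[12:]  1  'b'
   8  s[12:],s[3:]  2  'bd'
   9  s[3:],s[7:]  1  'b'
  10  s[7:],s[16:]  2  'be'
  11  s[16:],s[6:]  0  ''
  12  s[6:],s[0:]  1  'c'
  13  s[0:],s[9:]  1  'c'
  14  s[9:],s[20:]  0  ''
  15  s[20:],s[13:]  2  'da'
  16  s[13:],s[18:]  2  'da'
  17  s[18:],s[11:]  1  'd'
  18  s[11:],s[1:]  1  'd'
  19  s[1:],s[4:]  2  'de'
  20  s[4:],s[2:]  0  ''
  21  s[2:],s[5:]  1  'e'
  22  s[5:],s[8:]  2  'ec'
  23  s[8:],s[17:]  1  'e'
  24  s[17:],s[10:]  2  'ed'

n(n+1)/2 = 25·26/2 = 325
Σ LCP = 0 + 2 + 1 + 2 + 1 + 0 + 1 + 1 + 2 + 1 + 2 + 0 + 1 + 1 + 0 + 2 + 2 + 1 + 1 + 2 + 0 + 1 + 2 + 1 + 2 = 29
distinct = 325 − 29 = 296

296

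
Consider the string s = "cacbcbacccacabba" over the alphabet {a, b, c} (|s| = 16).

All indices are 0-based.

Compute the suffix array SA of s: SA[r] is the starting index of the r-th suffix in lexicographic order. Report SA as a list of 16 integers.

[15, 12, 10, 1, 6, 14, 5, 13, 3, 11, 9, 0, 4, 2, 8, 7]

rank→(start, suffix):
  0 → (15, 'a')
  1 → (12, 'abba')
  2 → (10, 'acabba')
  3 → (1, 'acbcbacccacabba')
  4 → (6, 'acccacabba')
  5 → (14, 'ba')
  6 → (5, 'bacccacabba')
  7 → (13, 'bba')
  8 → (3, 'bcbacccacabba')
  9 → (11, 'cabba')
  10 → (9, 'cacabba')
  11 → (0, 'cacbcbacccacabba')
  12 → (4, 'cbacccacabba')
  13 → (2, 'cbcbacccacabba')
  14 → (8, 'ccacabba')
  15 → (7, 'cccacabba')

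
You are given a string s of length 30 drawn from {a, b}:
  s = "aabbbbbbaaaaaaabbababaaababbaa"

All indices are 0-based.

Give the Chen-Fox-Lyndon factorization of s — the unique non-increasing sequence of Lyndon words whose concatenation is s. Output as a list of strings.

emit factor 1: 'aabbbbbb' (i=0, period=8)
emit factor 2: 'aaaaaaabbababaaababb' (i=8, period=20)
emit factor 3: 'a' (i=28, period=1)
emit factor 4: 'a' (i=29, period=1)

["aabbbbbb", "aaaaaaabbababaaababb", "a", "a"]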